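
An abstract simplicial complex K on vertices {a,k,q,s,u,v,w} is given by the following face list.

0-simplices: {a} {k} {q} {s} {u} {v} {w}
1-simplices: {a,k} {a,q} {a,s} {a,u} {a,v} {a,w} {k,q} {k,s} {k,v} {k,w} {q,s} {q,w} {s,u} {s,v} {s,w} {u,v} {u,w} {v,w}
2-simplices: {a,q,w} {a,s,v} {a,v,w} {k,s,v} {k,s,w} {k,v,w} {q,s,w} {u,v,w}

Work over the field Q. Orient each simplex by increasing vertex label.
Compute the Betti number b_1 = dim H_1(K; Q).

b_1=4

n_0=7 n_1=18 n_2=8  [Q]
∂1: piv[ak,aq,as,au,av,aw] rk=6  ker:kq,ks,kv,kw,qs,qw,su,sv,sw,uv,uw,vw
∂2: piv[aqw,asv,avw,ksv,ksw,kvw,qsw,uvw] rk=8
b_1=(18−6)−8=4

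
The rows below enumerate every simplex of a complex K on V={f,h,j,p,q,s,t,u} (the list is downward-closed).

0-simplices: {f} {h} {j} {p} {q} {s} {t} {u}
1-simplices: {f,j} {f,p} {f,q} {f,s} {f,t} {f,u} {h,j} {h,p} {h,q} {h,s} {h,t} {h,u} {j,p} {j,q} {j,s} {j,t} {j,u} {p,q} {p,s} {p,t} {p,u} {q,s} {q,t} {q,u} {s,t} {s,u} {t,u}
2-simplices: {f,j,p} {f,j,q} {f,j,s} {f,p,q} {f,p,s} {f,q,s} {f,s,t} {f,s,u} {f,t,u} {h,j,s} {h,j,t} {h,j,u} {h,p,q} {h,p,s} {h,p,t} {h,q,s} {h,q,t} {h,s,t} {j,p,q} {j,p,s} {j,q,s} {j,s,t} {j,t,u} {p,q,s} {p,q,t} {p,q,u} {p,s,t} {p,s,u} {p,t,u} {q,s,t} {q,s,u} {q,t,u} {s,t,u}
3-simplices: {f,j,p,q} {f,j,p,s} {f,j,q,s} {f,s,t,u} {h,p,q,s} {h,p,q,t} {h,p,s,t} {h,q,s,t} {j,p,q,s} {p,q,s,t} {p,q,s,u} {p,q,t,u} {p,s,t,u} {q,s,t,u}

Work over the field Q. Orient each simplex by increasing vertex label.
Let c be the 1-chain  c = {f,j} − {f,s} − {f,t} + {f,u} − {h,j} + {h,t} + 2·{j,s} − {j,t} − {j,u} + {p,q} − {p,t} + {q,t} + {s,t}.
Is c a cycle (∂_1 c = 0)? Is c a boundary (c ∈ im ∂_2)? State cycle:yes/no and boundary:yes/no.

n_0=8 n_1=27 n_2=33 n_3=14  [Q]
∂1: piv[fj,fp,fq,fs,ft,fu,hj] rk=7  ker:hp,hq,hs,ht,hu,jp,jq,js,jt,ju,pq,ps,pt,pu,qs,qt,qu,st,su,tu
∂2: piv[fjp,fjq,fjs,fpq,fps,fqs,fst,fsu,ftu,hjs,hjt,hju,hpq,hps,hpt,hqt,hst,jtu,pqu,psu] rk=20  ker:hqs,jpq,jps,jqs,jst,pqs,pqt,pst,ptu,qst,qsu,qtu,stu
∂3: piv[fjpq,fjps,fjqs,fstu,hpqs,hpqt,hpst,hqst,jpqs,pqsu,pqtu,pstu] rk=12  ker:pqst,qstu
∂1c = 0
c vs im∂2: reduces to 0 ⇒ boundary

cycle:yes boundary:yes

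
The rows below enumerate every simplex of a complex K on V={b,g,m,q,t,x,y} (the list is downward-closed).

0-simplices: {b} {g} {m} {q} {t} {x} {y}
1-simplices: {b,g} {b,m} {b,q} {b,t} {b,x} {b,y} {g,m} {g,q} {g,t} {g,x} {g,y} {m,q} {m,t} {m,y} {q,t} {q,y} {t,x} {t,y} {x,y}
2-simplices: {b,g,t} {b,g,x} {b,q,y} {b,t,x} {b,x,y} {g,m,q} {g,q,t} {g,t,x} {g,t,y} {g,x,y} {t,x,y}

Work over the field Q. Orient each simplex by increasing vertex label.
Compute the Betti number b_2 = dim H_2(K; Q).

n_0=7 n_1=19 n_2=11  [Q]
∂1: piv[bg,bm,bq,bt,bx,by] rk=6  ker:gm,gq,gt,gx,gy,mq,mt,my,qt,qy,tx,ty,xy
∂2: piv[bgt,bgx,bqy,btx,bxy,gmq,gqt,gty,gxy] rk=9  ker:gtx,txy
b_2=(11−9)−0=2

b_2=2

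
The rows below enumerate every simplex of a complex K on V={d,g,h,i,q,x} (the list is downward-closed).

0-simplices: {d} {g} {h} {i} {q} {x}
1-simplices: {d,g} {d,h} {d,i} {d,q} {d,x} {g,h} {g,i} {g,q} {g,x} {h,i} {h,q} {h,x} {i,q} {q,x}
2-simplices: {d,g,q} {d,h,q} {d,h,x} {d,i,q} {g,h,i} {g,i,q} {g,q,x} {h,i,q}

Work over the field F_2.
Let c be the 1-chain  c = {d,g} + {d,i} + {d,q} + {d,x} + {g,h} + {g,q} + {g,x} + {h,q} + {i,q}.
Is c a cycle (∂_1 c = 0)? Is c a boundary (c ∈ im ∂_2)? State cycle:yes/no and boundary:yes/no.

n_0=6 n_1=14 n_2=8  [Z2]
∂1: piv[dg,dh,di,dq,dx] rk=5  ker:gh,gi,gq,gx,hi,hq,hx,iq,qx
∂2: piv[dgq,dhq,dhx,diq,ghi,giq,gqx,hiq] rk=8
∂1c = 0
c vs im∂2: residual ≠ 0 ⇒ not boundary

cycle:yes boundary:no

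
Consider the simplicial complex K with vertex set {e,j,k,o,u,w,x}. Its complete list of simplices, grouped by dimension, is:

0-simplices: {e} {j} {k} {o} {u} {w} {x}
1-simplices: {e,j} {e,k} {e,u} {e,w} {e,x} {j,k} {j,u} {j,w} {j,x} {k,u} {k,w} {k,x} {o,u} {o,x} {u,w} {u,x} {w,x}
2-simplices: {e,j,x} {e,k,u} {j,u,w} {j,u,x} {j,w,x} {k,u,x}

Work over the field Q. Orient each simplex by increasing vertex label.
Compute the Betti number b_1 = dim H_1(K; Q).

b_1=5

n_0=7 n_1=17 n_2=6  [Q]
∂1: piv[ej,ek,eu,ew,ex,ou] rk=6  ker:jk,ju,jw,jx,ku,kw,kx,ox,uw,ux,wx
∂2: piv[ejx,eku,juw,jux,jwx,kux] rk=6
b_1=(17−6)−6=5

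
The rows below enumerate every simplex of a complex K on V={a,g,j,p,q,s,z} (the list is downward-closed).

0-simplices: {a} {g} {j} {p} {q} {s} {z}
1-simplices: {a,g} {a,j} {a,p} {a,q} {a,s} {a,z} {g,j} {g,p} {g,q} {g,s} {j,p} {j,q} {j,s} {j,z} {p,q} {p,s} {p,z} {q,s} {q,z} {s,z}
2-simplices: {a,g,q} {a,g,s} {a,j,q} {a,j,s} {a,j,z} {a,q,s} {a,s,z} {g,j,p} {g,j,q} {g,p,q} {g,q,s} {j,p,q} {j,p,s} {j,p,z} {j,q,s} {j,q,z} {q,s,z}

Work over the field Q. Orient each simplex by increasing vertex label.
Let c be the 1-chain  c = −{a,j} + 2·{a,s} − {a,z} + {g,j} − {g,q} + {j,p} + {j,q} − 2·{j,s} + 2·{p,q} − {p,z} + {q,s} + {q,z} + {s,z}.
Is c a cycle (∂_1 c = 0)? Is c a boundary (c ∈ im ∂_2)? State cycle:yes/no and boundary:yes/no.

cycle:yes boundary:yes

n_0=7 n_1=20 n_2=17  [Q]
∂1: piv[ag,aj,ap,aq,as,az] rk=6  ker:gj,gp,gq,gs,jp,jq,js,jz,pq,ps,pz,qs,qz,sz
∂2: piv[agq,ags,ajq,ajs,ajz,aqs,asz,gjp,gjq,gpq,jps,jpz,jqz] rk=13  ker:gqs,jpq,jqs,qsz
∂1c = 0
c vs im∂2: reduces to 0 ⇒ boundary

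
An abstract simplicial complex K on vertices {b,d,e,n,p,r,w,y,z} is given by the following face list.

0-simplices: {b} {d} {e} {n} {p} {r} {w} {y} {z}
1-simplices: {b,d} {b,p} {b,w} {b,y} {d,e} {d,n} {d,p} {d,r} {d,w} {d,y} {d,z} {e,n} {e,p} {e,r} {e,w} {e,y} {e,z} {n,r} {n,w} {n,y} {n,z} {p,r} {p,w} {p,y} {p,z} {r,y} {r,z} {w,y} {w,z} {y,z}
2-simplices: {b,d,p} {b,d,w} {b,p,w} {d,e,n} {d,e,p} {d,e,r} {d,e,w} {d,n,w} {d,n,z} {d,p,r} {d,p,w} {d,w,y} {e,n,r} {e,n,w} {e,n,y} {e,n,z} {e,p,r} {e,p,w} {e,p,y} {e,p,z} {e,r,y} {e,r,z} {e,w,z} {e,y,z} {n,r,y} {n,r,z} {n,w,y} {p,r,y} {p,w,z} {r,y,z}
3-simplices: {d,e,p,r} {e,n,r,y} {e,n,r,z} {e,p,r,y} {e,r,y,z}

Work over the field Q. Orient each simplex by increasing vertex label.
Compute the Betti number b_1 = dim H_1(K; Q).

b_1=1

n_0=9 n_1=30 n_2=30 n_3=5  [Q]
∂1: piv[bd,bp,bw,by,de,dn,dr,dz] rk=8  ker:dp,dw,dy,en,ep,er,ew,ey,ez,nr,nw,ny,nz,pr,pw,py,pz,ry,rz,wy,wz,yz
∂2: piv[bdp,bdw,bpw,den,dep,der,dew,dnw,dnz,dpr,dwy,enr,eny,enz,epy,epz,ery,erz,ewz,eyz,nwy] rk=21  ker:dpw,enw,epr,epw,nry,nrz,pry,pwz,ryz
∂3: piv[depr,enry,enrz,epry,eryz] rk=5
b_1=(30−8)−21=1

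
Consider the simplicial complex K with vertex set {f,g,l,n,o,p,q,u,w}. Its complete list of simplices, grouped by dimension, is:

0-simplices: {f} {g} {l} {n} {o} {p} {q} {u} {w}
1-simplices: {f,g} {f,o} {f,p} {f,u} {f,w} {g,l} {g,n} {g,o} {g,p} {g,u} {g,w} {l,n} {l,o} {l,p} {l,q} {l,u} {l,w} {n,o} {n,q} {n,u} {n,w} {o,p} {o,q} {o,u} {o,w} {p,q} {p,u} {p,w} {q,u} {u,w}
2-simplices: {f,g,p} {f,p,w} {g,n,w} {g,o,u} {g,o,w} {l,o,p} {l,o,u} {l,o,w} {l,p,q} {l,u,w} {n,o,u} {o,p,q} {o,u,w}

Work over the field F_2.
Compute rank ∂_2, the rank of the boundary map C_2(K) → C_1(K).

rank∂_2=12

n_0=9 n_1=30 n_2=13  [Z2]
∂1: piv[fg,fo,fp,fu,fw,gl,gn,lq] rk=8  ker:go,gp,gu,gw,ln,lo,lp,lu,lw,no,nq,nu,nw,op,oq,ou,ow,pq,pu,pw,qu,uw
∂2: piv[fgp,fpw,gnw,gou,gow,lop,lou,low,lpq,luw,nou,opq] rk=12  ker:ouw
rk∂_2=12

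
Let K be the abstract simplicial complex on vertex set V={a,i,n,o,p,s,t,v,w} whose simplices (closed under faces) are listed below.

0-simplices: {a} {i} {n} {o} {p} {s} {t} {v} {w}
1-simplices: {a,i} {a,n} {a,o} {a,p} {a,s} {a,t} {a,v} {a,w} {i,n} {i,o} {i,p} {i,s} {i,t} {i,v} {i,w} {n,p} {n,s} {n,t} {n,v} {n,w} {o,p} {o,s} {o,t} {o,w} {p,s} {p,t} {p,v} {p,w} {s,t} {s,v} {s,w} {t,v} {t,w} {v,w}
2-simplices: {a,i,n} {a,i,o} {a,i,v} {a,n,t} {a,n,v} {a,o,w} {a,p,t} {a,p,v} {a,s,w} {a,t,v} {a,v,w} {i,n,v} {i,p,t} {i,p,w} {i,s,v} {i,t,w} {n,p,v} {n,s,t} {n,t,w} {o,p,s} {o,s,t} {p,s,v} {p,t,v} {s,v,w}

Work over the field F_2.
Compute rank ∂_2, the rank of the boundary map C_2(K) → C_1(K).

rank∂_2=22

n_0=9 n_1=34 n_2=24  [Z2]
∂1: piv[ai,an,ao,ap,as,at,av,aw] rk=8  ker:in,io,ip,is,it,iv,iw,np,ns,nt,nv,nw,op,os,ot,ow,ps,pt,pv,pw,st,sv,sw,tv,tw,vw
∂2: piv[ain,aio,aiv,ant,anv,aow,apt,apv,asw,atv,avw,ipt,ipw,isv,itw,npv,nst,ntw,ops,ost,psv,svw] rk=22  ker:inv,ptv
rk∂_2=22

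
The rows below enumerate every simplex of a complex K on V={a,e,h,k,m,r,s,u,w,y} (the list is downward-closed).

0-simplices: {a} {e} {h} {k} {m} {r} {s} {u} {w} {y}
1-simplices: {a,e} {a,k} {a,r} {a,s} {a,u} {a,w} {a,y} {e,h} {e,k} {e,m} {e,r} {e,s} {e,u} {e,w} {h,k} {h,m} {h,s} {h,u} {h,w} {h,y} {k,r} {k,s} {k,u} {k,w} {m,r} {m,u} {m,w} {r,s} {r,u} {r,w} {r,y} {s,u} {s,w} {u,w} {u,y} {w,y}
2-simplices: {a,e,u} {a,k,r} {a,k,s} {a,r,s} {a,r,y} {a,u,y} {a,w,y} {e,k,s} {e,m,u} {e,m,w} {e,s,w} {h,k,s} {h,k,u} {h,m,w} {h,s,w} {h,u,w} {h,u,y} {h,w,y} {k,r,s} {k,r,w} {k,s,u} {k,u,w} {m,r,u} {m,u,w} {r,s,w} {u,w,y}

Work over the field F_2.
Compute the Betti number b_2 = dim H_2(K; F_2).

b_2=3

n_0=10 n_1=36 n_2=26  [Z2]
∂1: piv[ae,ak,ar,as,au,aw,ay,eh,em] rk=9  ker:ek,er,es,eu,ew,hk,hm,hs,hu,hw,hy,kr,ks,ku,kw,mr,mu,mw,rs,ru,rw,ry,su,sw,uw,uy,wy
∂2: piv[aeu,akr,aks,ars,ary,auy,awy,eks,emu,emw,esw,hks,hku,hmw,hsw,huw,huy,hwy,krw,ksu,kuw,mru,muw] rk=23  ker:krs,rsw,uwy
b_2=(26−23)−0=3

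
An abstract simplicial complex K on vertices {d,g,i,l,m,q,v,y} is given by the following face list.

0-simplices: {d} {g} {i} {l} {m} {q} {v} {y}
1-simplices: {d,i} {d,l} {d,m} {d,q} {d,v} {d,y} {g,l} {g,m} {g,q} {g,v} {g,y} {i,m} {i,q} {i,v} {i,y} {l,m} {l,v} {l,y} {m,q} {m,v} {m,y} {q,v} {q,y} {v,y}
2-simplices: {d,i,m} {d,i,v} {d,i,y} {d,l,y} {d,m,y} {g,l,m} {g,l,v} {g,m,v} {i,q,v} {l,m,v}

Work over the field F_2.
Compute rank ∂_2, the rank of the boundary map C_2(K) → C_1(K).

rank∂_2=9

n_0=8 n_1=24 n_2=10  [Z2]
∂1: piv[di,dl,dm,dq,dv,dy,gl] rk=7  ker:gm,gq,gv,gy,im,iq,iv,iy,lm,lv,ly,mq,mv,my,qv,qy,vy
∂2: piv[dim,div,diy,dly,dmy,glm,glv,gmv,iqv] rk=9  ker:lmv
rk∂_2=9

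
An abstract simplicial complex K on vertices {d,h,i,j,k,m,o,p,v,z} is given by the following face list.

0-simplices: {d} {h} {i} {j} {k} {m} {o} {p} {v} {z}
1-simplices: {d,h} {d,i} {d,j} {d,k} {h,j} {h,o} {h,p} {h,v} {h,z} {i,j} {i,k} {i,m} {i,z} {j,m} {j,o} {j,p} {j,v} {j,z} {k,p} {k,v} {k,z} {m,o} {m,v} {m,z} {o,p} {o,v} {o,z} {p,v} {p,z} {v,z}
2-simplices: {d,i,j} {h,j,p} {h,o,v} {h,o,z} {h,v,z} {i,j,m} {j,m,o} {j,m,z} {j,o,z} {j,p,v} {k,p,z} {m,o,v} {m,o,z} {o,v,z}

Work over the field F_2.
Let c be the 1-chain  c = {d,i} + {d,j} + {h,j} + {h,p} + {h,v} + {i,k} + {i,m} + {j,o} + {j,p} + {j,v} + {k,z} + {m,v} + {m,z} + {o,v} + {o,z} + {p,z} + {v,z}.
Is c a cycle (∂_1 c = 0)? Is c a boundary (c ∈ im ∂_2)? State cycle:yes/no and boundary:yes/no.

cycle:no boundary:no

n_0=10 n_1=30 n_2=14  [Z2]
∂1: piv[dh,di,dj,dk,ho,hp,hv,hz,im] rk=9  ker:hj,ij,ik,iz,jm,jo,jp,jv,jz,kp,kv,kz,mo,mv,mz,op,ov,oz,pv,pz,vz
∂2: piv[dij,hjp,hov,hoz,hvz,ijm,jmo,jmz,joz,jpv,kpz,mov] rk=12  ker:moz,ovz
∂1c = {h} + {i} + {j} + {m} + {o} + {p} + {v} + {z}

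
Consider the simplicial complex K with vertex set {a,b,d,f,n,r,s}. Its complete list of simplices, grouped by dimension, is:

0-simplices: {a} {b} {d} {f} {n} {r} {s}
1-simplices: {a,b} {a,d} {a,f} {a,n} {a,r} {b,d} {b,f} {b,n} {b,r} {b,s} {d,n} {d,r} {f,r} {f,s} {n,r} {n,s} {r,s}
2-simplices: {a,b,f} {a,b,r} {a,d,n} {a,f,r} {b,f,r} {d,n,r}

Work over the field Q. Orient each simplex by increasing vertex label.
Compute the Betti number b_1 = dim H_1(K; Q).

n_0=7 n_1=17 n_2=6  [Q]
∂1: piv[ab,ad,af,an,ar,bs] rk=6  ker:bd,bf,bn,br,dn,dr,fr,fs,nr,ns,rs
∂2: piv[abf,abr,adn,afr,dnr] rk=5  ker:bfr
b_1=(17−6)−5=6

b_1=6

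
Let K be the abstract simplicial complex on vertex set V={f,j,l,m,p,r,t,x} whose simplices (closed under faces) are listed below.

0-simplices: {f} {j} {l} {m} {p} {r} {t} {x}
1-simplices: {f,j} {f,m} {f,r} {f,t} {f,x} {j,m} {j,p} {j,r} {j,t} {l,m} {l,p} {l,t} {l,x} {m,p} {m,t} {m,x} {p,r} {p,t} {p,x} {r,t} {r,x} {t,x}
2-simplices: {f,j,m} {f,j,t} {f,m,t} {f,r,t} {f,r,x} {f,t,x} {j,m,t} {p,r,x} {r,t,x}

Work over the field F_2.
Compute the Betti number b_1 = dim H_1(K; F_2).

n_0=8 n_1=22 n_2=9  [Z2]
∂1: piv[fj,fm,fr,ft,fx,jp,lm] rk=7  ker:jm,jr,jt,lp,lt,lx,mp,mt,mx,pr,pt,px,rt,rx,tx
∂2: piv[fjm,fjt,fmt,frt,frx,ftx,prx] rk=7  ker:jmt,rtx
b_1=(22−7)−7=8

b_1=8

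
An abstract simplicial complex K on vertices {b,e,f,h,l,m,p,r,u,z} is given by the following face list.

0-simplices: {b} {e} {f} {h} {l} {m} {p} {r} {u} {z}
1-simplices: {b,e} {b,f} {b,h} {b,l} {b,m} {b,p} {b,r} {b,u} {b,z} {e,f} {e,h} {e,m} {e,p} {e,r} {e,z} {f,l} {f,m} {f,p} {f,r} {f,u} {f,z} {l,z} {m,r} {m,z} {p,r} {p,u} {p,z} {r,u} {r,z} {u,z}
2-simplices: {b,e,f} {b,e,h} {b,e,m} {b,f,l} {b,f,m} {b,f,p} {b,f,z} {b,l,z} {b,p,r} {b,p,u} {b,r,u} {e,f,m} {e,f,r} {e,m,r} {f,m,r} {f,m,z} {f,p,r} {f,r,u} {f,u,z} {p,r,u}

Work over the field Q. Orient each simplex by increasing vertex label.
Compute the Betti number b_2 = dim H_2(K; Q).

b_2=3

n_0=10 n_1=30 n_2=20  [Q]
∂1: piv[be,bf,bh,bl,bm,bp,br,bu,bz] rk=9  ker:ef,eh,em,ep,er,ez,fl,fm,fp,fr,fu,fz,lz,mr,mz,pr,pu,pz,ru,rz,uz
∂2: piv[bef,beh,bem,bfl,bfm,bfp,bfz,blz,bpr,bpu,bru,efr,emr,fmz,fpr,fru,fuz] rk=17  ker:efm,fmr,pru
b_2=(20−17)−0=3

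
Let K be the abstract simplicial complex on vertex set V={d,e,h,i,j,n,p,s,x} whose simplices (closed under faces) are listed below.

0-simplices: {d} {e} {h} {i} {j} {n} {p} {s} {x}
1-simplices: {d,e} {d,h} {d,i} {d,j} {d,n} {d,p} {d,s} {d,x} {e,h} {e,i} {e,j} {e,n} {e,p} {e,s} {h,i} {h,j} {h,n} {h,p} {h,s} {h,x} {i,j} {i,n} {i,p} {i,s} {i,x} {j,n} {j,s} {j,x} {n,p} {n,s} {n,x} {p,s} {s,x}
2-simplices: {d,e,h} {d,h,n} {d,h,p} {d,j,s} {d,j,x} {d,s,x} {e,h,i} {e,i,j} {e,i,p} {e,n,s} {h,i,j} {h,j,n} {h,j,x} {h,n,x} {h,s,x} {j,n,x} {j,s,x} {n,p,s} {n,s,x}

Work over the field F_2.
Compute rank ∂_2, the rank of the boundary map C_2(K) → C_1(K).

n_0=9 n_1=33 n_2=19  [Z2]
∂1: piv[de,dh,di,dj,dn,dp,ds,dx] rk=8  ker:eh,ei,ej,en,ep,es,hi,hj,hn,hp,hs,hx,ij,in,ip,is,ix,jn,js,jx,np,ns,nx,ps,sx
∂2: piv[deh,dhn,dhp,djs,djx,dsx,ehi,eij,eip,ens,hij,hjn,hjx,hnx,hsx,nps,nsx] rk=17  ker:jnx,jsx
rk∂_2=17

rank∂_2=17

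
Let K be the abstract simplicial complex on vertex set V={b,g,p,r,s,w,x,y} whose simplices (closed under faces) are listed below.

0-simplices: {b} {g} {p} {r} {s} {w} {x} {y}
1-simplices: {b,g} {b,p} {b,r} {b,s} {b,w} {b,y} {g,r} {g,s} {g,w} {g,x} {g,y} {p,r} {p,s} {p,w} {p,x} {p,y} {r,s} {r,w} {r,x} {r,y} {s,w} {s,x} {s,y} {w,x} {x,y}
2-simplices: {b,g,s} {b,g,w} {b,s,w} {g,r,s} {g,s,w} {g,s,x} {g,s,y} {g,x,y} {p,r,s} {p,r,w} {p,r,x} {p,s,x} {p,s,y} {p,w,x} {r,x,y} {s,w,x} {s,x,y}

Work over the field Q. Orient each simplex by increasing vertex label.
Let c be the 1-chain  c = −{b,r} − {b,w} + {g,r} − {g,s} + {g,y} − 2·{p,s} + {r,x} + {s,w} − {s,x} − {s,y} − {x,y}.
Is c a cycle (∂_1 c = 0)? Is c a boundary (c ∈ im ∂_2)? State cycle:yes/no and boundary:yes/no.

n_0=8 n_1=25 n_2=17  [Q]
∂1: piv[bg,bp,br,bs,bw,by,gx] rk=7  ker:gr,gs,gw,gy,pr,ps,pw,px,py,rs,rw,rx,ry,sw,sx,sy,wx,xy
∂2: piv[bgs,bgw,bsw,grs,gsx,gsy,gxy,prs,prw,prx,psx,psy,pwx,rxy,swx] rk=15  ker:gsw,sxy
∂1c = 2·{b} − {g} + 2·{p} − {r} − 2·{s} + {x} − {y}

cycle:no boundary:no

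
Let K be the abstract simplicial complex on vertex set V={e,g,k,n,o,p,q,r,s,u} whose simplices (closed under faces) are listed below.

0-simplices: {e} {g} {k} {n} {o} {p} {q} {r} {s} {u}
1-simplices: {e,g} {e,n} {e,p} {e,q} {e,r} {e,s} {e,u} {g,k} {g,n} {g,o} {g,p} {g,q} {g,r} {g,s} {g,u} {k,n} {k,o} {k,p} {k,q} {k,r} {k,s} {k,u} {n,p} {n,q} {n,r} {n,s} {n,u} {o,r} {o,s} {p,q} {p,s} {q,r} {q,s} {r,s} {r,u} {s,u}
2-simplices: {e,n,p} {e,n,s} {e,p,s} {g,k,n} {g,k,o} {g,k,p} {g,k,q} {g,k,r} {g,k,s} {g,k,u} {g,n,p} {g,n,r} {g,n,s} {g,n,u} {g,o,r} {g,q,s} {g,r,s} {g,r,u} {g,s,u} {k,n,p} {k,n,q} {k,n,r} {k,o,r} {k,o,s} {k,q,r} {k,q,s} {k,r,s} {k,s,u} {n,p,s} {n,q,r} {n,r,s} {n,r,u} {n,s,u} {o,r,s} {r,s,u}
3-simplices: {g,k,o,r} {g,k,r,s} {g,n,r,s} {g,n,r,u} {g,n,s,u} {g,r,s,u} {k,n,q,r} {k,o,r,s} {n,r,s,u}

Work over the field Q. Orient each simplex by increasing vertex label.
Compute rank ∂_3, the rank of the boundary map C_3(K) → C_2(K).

n_0=10 n_1=36 n_2=35 n_3=9  [Q]
∂1: piv[eg,en,ep,eq,er,es,eu,gk,go] rk=9  ker:gn,gp,gq,gr,gs,gu,kn,ko,kp,kq,kr,ks,ku,np,nq,nr,ns,nu,or,os,pq,ps,qr,qs,rs,ru,su
∂2: piv[enp,ens,eps,gkn,gko,gkp,gkq,gkr,gks,gku,gnp,gnr,gns,gnu,gor,gqs,grs,gru,gsu,knq,kos,kqr] rk=22  ker:knp,knr,kor,kqs,krs,ksu,nps,nqr,nrs,nru,nsu,ors,rsu
∂3: piv[gkor,gkrs,gnrs,gnru,gnsu,grsu,knqr,kors] rk=8  ker:nrsu
rk∂_3=8

rank∂_3=8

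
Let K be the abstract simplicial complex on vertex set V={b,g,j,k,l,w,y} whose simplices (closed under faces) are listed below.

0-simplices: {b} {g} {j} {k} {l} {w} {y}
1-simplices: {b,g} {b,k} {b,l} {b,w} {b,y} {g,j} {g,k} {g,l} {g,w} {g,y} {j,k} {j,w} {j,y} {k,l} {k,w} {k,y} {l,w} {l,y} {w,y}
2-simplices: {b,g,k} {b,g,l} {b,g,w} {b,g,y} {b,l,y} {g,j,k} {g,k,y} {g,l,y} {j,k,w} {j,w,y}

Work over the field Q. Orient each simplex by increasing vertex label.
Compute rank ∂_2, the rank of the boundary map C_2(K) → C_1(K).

n_0=7 n_1=19 n_2=10  [Q]
∂1: piv[bg,bk,bl,bw,by,gj] rk=6  ker:gk,gl,gw,gy,jk,jw,jy,kl,kw,ky,lw,ly,wy
∂2: piv[bgk,bgl,bgw,bgy,bly,gjk,gky,jkw,jwy] rk=9  ker:gly
rk∂_2=9

rank∂_2=9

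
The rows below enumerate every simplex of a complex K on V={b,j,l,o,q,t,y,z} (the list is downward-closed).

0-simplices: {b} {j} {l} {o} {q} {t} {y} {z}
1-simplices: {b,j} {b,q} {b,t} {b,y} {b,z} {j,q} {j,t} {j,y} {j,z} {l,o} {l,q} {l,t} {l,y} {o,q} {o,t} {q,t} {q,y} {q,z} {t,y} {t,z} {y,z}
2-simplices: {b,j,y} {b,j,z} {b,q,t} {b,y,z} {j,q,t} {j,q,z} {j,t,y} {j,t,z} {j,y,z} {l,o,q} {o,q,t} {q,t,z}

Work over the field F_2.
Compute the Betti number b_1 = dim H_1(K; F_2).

n_0=8 n_1=21 n_2=12  [Z2]
∂1: piv[bj,bq,bt,by,bz,lo,lq] rk=7  ker:jq,jt,jy,jz,lt,ly,oq,ot,qt,qy,qz,ty,tz,yz
∂2: piv[bjy,bjz,bqt,byz,jqt,jqz,jty,jtz,loq,oqt] rk=10  ker:jyz,qtz
b_1=(21−7)−10=4

b_1=4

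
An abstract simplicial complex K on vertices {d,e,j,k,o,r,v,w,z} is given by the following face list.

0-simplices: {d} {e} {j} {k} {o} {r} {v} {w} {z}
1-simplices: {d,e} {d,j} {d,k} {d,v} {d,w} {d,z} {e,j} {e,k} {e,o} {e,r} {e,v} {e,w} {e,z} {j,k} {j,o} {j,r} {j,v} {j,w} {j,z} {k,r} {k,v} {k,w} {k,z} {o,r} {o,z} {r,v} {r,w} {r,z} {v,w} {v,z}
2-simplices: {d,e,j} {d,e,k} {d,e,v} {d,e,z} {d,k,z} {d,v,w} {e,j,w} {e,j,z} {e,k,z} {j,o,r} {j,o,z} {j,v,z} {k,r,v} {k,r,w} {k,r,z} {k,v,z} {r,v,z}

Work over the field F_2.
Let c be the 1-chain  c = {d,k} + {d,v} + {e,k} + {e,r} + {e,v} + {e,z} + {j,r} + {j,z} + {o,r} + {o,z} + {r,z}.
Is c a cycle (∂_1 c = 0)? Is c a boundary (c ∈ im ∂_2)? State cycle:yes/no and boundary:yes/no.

n_0=9 n_1=30 n_2=17  [Z2]
∂1: piv[de,dj,dk,dv,dw,dz,eo,er] rk=8  ker:ej,ek,ev,ew,ez,jk,jo,jr,jv,jw,jz,kr,kv,kw,kz,or,oz,rv,rw,rz,vw,vz
∂2: piv[dej,dek,dev,dez,dkz,dvw,ejw,ejz,jor,joz,jvz,krv,krw,krz,kvz] rk=15  ker:ekz,rvz
∂1c = 0
c vs im∂2: residual ≠ 0 ⇒ not boundary

cycle:yes boundary:no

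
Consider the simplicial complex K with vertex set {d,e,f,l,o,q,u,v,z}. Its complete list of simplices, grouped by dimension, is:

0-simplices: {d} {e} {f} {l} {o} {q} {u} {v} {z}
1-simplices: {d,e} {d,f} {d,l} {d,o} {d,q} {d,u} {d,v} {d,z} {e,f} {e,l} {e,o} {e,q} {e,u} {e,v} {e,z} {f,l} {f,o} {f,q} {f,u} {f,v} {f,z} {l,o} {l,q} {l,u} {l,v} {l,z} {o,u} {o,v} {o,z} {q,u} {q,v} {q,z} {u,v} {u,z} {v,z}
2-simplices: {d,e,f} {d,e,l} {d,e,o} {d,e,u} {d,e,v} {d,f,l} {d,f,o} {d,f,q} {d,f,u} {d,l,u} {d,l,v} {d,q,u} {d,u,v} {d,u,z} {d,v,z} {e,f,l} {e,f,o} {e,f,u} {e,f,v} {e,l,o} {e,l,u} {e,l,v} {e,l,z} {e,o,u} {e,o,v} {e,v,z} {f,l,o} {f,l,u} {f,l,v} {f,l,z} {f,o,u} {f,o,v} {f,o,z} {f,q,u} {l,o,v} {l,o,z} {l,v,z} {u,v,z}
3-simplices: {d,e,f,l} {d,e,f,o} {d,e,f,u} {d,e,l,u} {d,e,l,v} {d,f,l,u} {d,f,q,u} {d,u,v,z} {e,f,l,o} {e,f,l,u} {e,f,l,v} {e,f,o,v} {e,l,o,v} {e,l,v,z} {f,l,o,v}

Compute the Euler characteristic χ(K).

n_0=9 n_1=35 n_2=38 n_3=15
χ=+9−35+38−15=-3

χ(K)=-3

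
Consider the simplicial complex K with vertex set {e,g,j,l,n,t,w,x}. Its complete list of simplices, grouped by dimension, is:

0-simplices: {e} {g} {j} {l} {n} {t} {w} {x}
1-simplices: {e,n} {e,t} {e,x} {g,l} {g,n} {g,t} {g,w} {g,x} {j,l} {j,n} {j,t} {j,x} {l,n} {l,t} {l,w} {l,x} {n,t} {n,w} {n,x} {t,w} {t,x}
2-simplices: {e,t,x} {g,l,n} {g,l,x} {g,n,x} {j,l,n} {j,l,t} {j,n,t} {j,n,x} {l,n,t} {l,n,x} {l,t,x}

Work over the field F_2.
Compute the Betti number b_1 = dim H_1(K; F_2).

b_1=5

n_0=8 n_1=21 n_2=11  [Z2]
∂1: piv[en,et,ex,gl,gn,gw,jl] rk=7  ker:gt,gx,jn,jt,jx,ln,lt,lw,lx,nt,nw,nx,tw,tx
∂2: piv[etx,gln,glx,gnx,jln,jlt,jnt,jnx,ltx] rk=9  ker:lnt,lnx
b_1=(21−7)−9=5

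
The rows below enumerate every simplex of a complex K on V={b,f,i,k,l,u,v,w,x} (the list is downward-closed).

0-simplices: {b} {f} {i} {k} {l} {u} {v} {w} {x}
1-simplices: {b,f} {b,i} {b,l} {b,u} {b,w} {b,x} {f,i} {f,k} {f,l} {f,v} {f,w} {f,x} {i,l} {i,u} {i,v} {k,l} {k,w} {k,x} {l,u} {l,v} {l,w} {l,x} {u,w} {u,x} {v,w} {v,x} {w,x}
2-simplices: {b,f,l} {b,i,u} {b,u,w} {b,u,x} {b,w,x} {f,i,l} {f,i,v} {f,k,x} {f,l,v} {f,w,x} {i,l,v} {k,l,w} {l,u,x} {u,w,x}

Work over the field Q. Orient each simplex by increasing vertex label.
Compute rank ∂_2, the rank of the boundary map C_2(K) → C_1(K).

rank∂_2=12

n_0=9 n_1=27 n_2=14  [Q]
∂1: piv[bf,bi,bl,bu,bw,bx,fk,fv] rk=8  ker:fi,fl,fw,fx,il,iu,iv,kl,kw,kx,lu,lv,lw,lx,uw,ux,vw,vx,wx
∂2: piv[bfl,biu,buw,bux,bwx,fil,fiv,fkx,flv,fwx,klw,lux] rk=12  ker:ilv,uwx
rk∂_2=12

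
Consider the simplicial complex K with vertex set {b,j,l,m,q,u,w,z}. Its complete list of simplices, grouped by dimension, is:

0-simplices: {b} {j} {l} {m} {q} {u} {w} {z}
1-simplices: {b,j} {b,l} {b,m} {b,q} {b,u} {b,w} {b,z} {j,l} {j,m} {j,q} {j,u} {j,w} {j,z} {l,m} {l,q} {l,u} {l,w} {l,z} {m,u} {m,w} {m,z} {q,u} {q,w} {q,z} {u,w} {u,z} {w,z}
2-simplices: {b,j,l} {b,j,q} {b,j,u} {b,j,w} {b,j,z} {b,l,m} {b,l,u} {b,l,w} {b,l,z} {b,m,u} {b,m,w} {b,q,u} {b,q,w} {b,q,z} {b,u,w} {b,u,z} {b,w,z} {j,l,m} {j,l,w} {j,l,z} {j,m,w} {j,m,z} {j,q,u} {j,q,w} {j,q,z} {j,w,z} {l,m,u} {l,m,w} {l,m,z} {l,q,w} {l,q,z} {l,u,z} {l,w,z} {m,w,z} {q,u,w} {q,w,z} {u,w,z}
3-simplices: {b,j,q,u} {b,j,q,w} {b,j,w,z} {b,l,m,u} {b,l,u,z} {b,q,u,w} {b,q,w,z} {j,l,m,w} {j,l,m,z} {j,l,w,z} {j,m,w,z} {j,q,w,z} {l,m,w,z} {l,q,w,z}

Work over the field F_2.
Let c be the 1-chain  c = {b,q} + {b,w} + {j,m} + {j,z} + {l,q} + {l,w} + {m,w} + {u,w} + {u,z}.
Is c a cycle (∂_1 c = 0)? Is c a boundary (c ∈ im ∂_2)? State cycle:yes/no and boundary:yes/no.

n_0=8 n_1=27 n_2=37 n_3=14  [Z2]
∂1: piv[bj,bl,bm,bq,bu,bw,bz] rk=7  ker:jl,jm,jq,ju,jw,jz,lm,lq,lu,lw,lz,mu,mw,mz,qu,qw,qz,uw,uz,wz
∂2: piv[bjl,bjq,bju,bjw,bjz,blm,blu,blw,blz,bmu,bmw,bqu,bqw,bqz,buw,buz,bwz,jlm,jmz,lqw] rk=20  ker:jlw,jlz,jmw,jqu,jqw,jqz,jwz,lmu,lmw,lmz,lqz,luz,lwz,mwz,quw,qwz,uwz
∂3: piv[bjqu,bjqw,bjwz,blmu,bluz,bquw,bqwz,jlmw,jlmz,jlwz,jmwz,jqwz,lqwz] rk=13  ker:lmwz
∂1c = 0
c vs im∂2: reduces to 0 ⇒ boundary

cycle:yes boundary:yes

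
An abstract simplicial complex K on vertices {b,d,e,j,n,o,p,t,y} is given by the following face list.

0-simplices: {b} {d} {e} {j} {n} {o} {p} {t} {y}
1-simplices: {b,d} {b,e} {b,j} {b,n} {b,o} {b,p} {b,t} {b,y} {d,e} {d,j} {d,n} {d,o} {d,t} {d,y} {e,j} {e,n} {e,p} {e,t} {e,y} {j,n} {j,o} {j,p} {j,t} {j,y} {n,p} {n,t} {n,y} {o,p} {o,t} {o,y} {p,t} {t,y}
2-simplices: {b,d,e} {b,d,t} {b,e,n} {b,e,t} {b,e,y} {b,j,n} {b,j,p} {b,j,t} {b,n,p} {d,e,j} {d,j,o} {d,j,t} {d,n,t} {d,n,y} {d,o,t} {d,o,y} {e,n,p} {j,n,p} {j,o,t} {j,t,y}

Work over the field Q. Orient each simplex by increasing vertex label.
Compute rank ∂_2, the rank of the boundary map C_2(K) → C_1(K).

n_0=9 n_1=32 n_2=20  [Q]
∂1: piv[bd,be,bj,bn,bo,bp,bt,by] rk=8  ker:de,dj,dn,do,dt,dy,ej,en,ep,et,ey,jn,jo,jp,jt,jy,np,nt,ny,op,ot,oy,pt,ty
∂2: piv[bde,bdt,ben,bet,bey,bjn,bjp,bjt,bnp,dej,djo,djt,dnt,dny,dot,doy,enp,jty] rk=18  ker:jnp,jot
rk∂_2=18

rank∂_2=18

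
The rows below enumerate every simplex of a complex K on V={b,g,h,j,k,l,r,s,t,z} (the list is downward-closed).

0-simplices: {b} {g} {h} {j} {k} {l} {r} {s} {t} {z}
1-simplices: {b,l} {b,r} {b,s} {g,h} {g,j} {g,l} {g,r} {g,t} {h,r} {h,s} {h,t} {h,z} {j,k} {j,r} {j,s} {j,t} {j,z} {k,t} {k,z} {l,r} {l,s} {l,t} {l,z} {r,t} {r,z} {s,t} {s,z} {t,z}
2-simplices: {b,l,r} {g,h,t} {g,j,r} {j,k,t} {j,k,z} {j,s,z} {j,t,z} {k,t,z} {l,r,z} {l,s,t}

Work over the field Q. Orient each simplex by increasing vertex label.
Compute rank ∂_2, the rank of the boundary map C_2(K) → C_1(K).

n_0=10 n_1=28 n_2=10  [Q]
∂1: piv[bl,br,bs,gh,gj,gl,gt,hz,jk] rk=9  ker:gr,hr,hs,ht,jr,js,jt,jz,kt,kz,lr,ls,lt,lz,rt,rz,st,sz,tz
∂2: piv[blr,ght,gjr,jkt,jkz,jsz,jtz,lrz,lst] rk=9  ker:ktz
rk∂_2=9

rank∂_2=9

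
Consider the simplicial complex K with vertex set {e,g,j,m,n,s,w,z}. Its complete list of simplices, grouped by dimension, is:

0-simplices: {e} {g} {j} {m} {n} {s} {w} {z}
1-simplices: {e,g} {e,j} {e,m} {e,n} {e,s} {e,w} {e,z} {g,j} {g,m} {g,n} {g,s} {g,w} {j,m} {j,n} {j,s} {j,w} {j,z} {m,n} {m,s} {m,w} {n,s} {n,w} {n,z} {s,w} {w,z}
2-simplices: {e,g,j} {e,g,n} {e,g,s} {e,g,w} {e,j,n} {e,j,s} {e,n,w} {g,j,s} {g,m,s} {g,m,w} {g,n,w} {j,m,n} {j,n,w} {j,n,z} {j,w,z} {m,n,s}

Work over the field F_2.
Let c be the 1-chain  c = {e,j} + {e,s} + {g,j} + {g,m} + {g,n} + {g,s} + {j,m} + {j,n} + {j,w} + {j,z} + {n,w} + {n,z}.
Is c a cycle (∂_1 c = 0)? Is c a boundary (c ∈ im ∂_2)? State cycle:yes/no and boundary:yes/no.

cycle:yes boundary:no

n_0=8 n_1=25 n_2=16  [Z2]
∂1: piv[eg,ej,em,en,es,ew,ez] rk=7  ker:gj,gm,gn,gs,gw,jm,jn,js,jw,jz,mn,ms,mw,ns,nw,nz,sw,wz
∂2: piv[egj,egn,egs,egw,ejn,ejs,enw,gms,gmw,jmn,jnw,jnz,jwz,mns] rk=14  ker:gjs,gnw
∂1c = 0
c vs im∂2: residual ≠ 0 ⇒ not boundary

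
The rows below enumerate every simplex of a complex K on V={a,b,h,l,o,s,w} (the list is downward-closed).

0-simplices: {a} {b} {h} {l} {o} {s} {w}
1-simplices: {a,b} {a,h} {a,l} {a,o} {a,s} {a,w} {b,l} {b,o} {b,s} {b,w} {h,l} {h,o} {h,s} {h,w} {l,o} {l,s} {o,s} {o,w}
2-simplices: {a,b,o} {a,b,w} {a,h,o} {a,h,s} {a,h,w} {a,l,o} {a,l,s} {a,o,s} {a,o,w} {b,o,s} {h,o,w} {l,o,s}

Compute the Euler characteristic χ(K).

χ(K)=1

n_0=7 n_1=18 n_2=12
χ=+7−18+12=1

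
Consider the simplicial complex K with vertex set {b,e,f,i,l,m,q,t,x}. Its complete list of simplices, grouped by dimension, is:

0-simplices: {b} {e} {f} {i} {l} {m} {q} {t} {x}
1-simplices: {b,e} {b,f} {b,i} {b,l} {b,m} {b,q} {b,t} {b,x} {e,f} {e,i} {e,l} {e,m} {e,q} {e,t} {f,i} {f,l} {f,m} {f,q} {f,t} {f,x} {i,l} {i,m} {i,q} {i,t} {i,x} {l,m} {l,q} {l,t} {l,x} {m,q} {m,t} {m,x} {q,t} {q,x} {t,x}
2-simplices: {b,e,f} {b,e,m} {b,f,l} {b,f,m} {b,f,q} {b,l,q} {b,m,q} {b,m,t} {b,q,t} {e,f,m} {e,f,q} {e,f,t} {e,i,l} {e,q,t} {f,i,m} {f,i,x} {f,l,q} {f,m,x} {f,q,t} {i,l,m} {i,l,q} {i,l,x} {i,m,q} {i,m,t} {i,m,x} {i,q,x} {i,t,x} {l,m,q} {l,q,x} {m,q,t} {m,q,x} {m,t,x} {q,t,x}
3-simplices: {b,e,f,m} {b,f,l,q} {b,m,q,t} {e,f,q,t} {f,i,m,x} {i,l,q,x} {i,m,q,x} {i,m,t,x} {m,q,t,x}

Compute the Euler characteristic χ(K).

n_0=9 n_1=35 n_2=33 n_3=9
χ=+9−35+33−9=-2

χ(K)=-2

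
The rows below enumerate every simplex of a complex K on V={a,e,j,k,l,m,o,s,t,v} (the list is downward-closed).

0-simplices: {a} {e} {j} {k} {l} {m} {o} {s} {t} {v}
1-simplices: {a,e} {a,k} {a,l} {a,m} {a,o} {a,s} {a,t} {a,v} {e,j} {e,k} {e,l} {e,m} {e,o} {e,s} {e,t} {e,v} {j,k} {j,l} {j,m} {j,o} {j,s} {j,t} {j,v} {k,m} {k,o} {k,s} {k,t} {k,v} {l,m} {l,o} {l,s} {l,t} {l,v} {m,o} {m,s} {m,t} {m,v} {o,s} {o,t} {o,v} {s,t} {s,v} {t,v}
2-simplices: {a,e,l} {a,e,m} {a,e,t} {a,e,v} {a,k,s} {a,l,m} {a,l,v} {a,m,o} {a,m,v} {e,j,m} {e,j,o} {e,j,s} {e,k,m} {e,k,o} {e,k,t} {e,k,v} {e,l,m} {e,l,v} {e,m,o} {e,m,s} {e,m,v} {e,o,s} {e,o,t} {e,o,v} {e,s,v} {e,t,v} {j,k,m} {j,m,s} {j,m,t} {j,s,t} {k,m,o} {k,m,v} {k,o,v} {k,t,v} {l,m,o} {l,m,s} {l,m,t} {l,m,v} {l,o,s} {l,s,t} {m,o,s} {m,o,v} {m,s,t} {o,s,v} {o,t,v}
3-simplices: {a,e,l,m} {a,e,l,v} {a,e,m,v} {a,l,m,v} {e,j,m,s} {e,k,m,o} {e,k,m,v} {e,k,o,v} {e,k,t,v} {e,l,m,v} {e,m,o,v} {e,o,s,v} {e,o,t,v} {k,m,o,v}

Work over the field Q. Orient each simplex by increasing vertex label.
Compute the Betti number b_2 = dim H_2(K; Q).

n_0=10 n_1=43 n_2=45 n_3=14  [Q]
∂1: piv[ae,ak,al,am,ao,as,at,av,ej] rk=9  ker:ek,el,em,eo,es,et,ev,jk,jl,jm,jo,js,jt,jv,km,ko,ks,kt,kv,lm,lo,ls,lt,lv,mo,ms,mt,mv,os,ot,ov,st,sv,tv
∂2: piv[ael,aem,aet,aev,aks,alm,alv,amo,amv,ejm,ejo,ejs,ekm,eko,ekt,ekv,emo,ems,eos,eot,eov,esv,etv,jkm,jmt,jst,lmo,lms,lmt] rk=29  ker:elm,elv,emv,jms,kmo,kmv,kov,ktv,lmv,los,lst,mos,mov,mst,osv,otv
∂3: piv[aelm,aelv,aemv,almv,ejms,ekmo,ekmv,ekov,ektv,emov,eosv,eotv] rk=12  ker:elmv,kmov
b_2=(45−29)−12=4

b_2=4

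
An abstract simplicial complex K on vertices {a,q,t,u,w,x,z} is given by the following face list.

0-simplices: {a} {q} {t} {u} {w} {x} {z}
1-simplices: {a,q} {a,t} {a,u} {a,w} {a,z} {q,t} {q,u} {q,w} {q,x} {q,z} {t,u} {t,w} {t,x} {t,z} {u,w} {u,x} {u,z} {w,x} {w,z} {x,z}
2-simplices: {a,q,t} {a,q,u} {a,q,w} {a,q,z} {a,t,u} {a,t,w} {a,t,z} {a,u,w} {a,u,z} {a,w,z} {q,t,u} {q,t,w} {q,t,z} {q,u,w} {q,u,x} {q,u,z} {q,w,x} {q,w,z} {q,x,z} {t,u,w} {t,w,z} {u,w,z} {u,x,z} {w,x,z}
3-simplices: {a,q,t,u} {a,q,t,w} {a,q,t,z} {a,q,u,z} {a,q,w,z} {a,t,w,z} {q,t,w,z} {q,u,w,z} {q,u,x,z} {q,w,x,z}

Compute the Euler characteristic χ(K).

n_0=7 n_1=20 n_2=24 n_3=10
χ=+7−20+24−10=1

χ(K)=1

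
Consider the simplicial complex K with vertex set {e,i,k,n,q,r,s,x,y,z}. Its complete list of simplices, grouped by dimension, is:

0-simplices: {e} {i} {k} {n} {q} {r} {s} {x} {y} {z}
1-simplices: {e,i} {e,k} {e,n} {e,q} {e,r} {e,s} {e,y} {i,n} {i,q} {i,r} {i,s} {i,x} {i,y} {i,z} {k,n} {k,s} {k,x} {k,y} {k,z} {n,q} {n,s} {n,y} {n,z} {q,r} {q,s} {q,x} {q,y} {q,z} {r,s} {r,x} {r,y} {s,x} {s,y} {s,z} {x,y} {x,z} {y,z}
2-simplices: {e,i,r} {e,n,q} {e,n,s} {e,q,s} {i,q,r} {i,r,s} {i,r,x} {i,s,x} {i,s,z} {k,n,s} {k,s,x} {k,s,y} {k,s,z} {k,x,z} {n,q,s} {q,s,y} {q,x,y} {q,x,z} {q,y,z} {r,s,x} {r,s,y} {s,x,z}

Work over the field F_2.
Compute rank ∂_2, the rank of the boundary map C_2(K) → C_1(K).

rank∂_2=19

n_0=10 n_1=37 n_2=22  [Z2]
∂1: piv[ei,ek,en,eq,er,es,ey,ix,iz] rk=9  ker:in,iq,ir,is,iy,kn,ks,kx,ky,kz,nq,ns,ny,nz,qr,qs,qx,qy,qz,rs,rx,ry,sx,sy,sz,xy,xz,yz
∂2: piv[eir,enq,ens,eqs,iqr,irs,irx,isx,isz,kns,ksx,ksy,ksz,kxz,qsy,qxy,qxz,qyz,rsy] rk=19  ker:nqs,rsx,sxz
rk∂_2=19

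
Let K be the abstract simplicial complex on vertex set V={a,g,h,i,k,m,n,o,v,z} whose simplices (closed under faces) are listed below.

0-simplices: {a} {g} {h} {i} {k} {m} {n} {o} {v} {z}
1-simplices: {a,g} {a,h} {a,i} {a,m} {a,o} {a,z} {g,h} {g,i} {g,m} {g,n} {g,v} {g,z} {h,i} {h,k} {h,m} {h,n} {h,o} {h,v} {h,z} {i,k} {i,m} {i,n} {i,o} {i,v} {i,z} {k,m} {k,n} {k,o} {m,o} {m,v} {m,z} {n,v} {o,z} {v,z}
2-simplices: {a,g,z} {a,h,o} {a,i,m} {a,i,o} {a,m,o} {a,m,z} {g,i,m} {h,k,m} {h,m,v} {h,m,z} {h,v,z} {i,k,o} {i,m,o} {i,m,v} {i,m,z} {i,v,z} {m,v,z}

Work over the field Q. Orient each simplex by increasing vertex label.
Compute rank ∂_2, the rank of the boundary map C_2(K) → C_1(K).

rank∂_2=14

n_0=10 n_1=34 n_2=17  [Q]
∂1: piv[ag,ah,ai,am,ao,az,gn,gv,hk] rk=9  ker:gh,gi,gm,gz,hi,hm,hn,ho,hv,hz,ik,im,in,io,iv,iz,km,kn,ko,mo,mv,mz,nv,oz,vz
∂2: piv[agz,aho,aim,aio,amo,amz,gim,hkm,hmv,hmz,hvz,iko,imv,imz] rk=14  ker:imo,ivz,mvz
rk∂_2=14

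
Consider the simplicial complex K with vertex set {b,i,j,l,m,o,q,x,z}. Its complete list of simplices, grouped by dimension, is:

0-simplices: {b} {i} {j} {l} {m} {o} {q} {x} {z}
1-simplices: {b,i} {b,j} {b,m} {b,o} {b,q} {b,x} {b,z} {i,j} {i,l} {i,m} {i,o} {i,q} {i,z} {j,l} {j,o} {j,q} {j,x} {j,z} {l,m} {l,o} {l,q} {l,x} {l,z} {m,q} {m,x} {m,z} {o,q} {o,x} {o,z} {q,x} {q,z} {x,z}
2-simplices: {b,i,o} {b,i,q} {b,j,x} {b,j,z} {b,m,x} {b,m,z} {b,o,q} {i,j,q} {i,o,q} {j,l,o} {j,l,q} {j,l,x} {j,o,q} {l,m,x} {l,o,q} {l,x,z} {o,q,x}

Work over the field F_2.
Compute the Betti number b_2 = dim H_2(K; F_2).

n_0=9 n_1=32 n_2=17  [Z2]
∂1: piv[bi,bj,bm,bo,bq,bx,bz,il] rk=8  ker:ij,im,io,iq,iz,jl,jo,jq,jx,jz,lm,lo,lq,lx,lz,mq,mx,mz,oq,ox,oz,qx,qz,xz
∂2: piv[bio,biq,bjx,bjz,bmx,bmz,boq,ijq,jlo,jlq,jlx,joq,lmx,lxz,oqx] rk=15  ker:ioq,loq
b_2=(17−15)−0=2

b_2=2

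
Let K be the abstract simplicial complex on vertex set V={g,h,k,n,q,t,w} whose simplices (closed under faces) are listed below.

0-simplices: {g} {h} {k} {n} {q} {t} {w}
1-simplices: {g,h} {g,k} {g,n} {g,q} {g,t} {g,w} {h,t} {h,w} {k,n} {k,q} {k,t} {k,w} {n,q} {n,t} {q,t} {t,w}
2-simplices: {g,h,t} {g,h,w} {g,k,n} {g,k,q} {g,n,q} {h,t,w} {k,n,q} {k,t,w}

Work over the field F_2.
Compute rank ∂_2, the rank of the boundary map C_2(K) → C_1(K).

rank∂_2=7

n_0=7 n_1=16 n_2=8  [Z2]
∂1: piv[gh,gk,gn,gq,gt,gw] rk=6  ker:ht,hw,kn,kq,kt,kw,nq,nt,qt,tw
∂2: piv[ght,ghw,gkn,gkq,gnq,htw,ktw] rk=7  ker:knq
rk∂_2=7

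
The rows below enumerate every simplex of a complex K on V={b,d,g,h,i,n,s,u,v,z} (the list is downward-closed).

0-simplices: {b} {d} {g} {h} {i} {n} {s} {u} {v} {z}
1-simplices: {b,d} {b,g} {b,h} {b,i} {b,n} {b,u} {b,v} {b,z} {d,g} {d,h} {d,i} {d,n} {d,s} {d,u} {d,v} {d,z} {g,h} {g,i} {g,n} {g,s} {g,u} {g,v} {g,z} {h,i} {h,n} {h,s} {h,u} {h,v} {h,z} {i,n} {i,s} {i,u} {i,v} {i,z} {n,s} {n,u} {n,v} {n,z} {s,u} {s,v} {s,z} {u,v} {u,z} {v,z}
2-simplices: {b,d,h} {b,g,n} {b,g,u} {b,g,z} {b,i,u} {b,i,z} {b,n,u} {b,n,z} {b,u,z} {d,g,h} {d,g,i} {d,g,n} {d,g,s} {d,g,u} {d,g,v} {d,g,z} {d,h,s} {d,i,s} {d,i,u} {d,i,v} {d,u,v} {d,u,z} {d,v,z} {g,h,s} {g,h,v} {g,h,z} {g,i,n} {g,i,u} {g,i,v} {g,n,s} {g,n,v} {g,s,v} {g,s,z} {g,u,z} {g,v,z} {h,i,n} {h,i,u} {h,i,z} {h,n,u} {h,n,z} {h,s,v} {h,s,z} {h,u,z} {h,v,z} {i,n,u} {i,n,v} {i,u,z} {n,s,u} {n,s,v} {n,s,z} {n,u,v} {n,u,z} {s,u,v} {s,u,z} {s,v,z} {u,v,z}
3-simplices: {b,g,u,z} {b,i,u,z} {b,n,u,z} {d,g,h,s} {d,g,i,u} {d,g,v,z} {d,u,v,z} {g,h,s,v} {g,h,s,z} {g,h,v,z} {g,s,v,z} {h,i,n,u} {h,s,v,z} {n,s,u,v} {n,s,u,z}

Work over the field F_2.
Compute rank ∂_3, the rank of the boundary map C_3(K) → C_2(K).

rank∂_3=14

n_0=10 n_1=44 n_2=56 n_3=15  [Z2]
∂1: piv[bd,bg,bh,bi,bn,bu,bv,bz,ds] rk=9  ker:dg,dh,di,dn,du,dv,dz,gh,gi,gn,gs,gu,gv,gz,hi,hn,hs,hu,hv,hz,in,is,iu,iv,iz,ns,nu,nv,nz,su,sv,sz,uv,uz,vz
∂2: piv[bdh,bgn,bgu,bgz,biu,biz,bnu,bnz,buz,dgh,dgi,dgn,dgs,dgu,dgv,dgz,dhs,dis,diu,div,duv,dvz,ghv,ghz,gin,gns,gnv,gsv,gsz,hin,hiu,hiz,nsu] rk=33  ker:duz,ghs,giu,giv,guz,gvz,hnu,hnz,hsv,hsz,huz,hvz,inu,inv,iuz,nsv,nsz,nuv,nuz,suv,suz,svz,uvz
∂3: piv[bguz,biuz,bnuz,dghs,dgiu,dgvz,duvz,ghsv,ghsz,ghvz,gsvz,hinu,nsuv,nsuz] rk=14  ker:hsvz
rk∂_3=14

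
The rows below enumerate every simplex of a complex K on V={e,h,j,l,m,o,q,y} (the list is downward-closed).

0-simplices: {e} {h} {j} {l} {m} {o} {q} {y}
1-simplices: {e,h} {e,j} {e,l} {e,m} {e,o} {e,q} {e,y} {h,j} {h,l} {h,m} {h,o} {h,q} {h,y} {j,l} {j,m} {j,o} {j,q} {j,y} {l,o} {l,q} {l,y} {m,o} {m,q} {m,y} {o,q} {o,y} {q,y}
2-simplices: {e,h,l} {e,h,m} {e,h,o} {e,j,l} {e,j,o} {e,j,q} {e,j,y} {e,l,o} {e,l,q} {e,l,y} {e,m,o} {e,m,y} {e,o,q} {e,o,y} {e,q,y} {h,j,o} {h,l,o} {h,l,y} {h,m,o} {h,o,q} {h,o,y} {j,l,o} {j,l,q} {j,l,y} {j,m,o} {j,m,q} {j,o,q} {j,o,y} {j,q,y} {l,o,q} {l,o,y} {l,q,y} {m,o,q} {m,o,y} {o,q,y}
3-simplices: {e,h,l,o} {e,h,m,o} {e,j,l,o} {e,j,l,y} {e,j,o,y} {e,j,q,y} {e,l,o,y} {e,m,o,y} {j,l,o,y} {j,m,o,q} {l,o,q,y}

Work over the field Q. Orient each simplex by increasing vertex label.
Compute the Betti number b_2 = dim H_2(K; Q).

n_0=8 n_1=27 n_2=35 n_3=11  [Q]
∂1: piv[eh,ej,el,em,eo,eq,ey] rk=7  ker:hj,hl,hm,ho,hq,hy,jl,jm,jo,jq,jy,lo,lq,ly,mo,mq,my,oq,oy,qy
∂2: piv[ehl,ehm,eho,ejl,ejo,ejq,ejy,elo,elq,ely,emo,emy,eoq,eoy,eqy,hjo,hly,hoq,jmo,jmq] rk=20  ker:hlo,hmo,hoy,jlo,jlq,jly,joq,joy,jqy,loq,loy,lqy,moq,moy,oqy
∂3: piv[ehlo,ehmo,ejlo,ejly,ejoy,ejqy,eloy,emoy,jmoq,loqy] rk=10  ker:jloy
b_2=(35−20)−10=5

b_2=5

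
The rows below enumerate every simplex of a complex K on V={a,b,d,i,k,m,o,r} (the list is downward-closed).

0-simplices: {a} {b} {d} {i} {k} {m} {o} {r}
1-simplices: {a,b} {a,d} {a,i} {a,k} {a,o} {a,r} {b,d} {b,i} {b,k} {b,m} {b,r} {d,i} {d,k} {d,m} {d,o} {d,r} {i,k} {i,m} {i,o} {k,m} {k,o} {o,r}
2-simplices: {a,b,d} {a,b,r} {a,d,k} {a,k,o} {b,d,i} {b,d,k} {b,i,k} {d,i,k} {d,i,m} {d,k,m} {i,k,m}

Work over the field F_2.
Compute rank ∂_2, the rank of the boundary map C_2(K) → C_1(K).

n_0=8 n_1=22 n_2=11  [Z2]
∂1: piv[ab,ad,ai,ak,ao,ar,bm] rk=7  ker:bd,bi,bk,br,di,dk,dm,do,dr,ik,im,io,km,ko,or
∂2: piv[abd,abr,adk,ako,bdi,bdk,bik,dim,dkm] rk=9  ker:dik,ikm
rk∂_2=9

rank∂_2=9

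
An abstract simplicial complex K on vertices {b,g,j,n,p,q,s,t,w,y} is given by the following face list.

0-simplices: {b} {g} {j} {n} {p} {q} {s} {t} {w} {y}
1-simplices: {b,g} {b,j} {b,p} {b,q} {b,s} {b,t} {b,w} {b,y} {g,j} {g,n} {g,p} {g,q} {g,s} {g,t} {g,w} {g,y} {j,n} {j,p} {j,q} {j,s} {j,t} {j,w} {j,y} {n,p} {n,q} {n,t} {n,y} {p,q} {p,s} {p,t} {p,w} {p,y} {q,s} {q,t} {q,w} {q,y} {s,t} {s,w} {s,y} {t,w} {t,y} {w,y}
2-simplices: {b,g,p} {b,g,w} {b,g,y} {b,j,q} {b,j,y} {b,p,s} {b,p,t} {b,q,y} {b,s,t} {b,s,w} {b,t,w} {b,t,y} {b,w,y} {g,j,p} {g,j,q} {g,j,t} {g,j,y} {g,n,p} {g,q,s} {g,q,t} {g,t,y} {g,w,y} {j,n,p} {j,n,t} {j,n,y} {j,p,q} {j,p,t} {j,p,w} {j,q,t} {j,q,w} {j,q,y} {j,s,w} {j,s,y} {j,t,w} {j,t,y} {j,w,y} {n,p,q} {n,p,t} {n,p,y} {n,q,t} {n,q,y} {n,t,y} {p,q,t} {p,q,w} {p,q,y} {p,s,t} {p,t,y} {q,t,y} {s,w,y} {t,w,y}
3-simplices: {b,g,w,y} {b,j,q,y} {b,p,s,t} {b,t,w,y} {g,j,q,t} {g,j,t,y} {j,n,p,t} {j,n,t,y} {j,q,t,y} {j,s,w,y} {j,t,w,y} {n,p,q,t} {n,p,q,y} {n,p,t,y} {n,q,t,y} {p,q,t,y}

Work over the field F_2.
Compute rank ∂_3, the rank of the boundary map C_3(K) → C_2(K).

rank∂_3=15

n_0=10 n_1=42 n_2=50 n_3=16  [Z2]
∂1: piv[bg,bj,bp,bq,bs,bt,bw,by,gn] rk=9  ker:gj,gp,gq,gs,gt,gw,gy,jn,jp,jq,js,jt,jw,jy,np,nq,nt,ny,pq,ps,pt,pw,py,qs,qt,qw,qy,st,sw,sy,tw,ty,wy
∂2: piv[bgp,bgw,bgy,bjq,bjy,bps,bpt,bqy,bst,bsw,btw,bty,bwy,gjp,gjq,gjt,gjy,gnp,gqs,gqt,gty,jnp,jnt,jny,jpq,jpw,jqw,jsw,jsy,jtw,npq,npy] rk=32  ker:gwy,jpt,jqt,jqy,jty,jwy,npt,nqt,nqy,nty,pqt,pqw,pqy,pst,pty,qty,swy,twy
∂3: piv[bgwy,bjqy,bpst,btwy,gjqt,gjty,jnpt,jnty,jqty,jswy,jtwy,npqt,npqy,npty,nqty] rk=15  ker:pqty
rk∂_3=15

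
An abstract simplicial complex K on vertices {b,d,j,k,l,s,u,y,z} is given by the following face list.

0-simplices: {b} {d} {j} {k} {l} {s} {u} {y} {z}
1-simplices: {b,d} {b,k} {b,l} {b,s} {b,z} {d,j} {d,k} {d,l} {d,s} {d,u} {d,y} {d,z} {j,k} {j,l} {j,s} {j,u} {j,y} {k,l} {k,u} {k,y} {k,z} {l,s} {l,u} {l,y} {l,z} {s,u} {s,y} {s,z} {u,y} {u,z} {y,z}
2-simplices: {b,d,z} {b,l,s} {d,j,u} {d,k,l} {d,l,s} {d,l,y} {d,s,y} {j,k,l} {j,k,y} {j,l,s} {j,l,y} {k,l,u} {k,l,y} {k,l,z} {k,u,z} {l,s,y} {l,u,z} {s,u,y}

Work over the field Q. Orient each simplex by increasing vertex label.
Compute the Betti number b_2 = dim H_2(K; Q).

n_0=9 n_1=31 n_2=18  [Q]
∂1: piv[bd,bk,bl,bs,bz,dj,du,dy] rk=8  ker:dk,dl,ds,dz,jk,jl,js,ju,jy,kl,ku,ky,kz,ls,lu,ly,lz,su,sy,sz,uy,uz,yz
∂2: piv[bdz,bls,dju,dkl,dls,dly,dsy,jkl,jky,jls,jly,klu,klz,kuz,suy] rk=15  ker:kly,lsy,luz
b_2=(18−15)−0=3

b_2=3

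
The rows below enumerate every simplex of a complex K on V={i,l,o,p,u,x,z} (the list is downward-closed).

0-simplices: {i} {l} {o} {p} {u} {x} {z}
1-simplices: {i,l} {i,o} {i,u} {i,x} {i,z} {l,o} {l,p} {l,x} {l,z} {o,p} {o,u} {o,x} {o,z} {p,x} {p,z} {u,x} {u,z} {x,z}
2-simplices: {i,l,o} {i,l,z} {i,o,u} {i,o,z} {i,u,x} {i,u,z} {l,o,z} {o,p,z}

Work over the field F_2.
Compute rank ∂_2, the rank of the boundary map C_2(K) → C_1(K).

rank∂_2=7

n_0=7 n_1=18 n_2=8  [Z2]
∂1: piv[il,io,iu,ix,iz,lp] rk=6  ker:lo,lx,lz,op,ou,ox,oz,px,pz,ux,uz,xz
∂2: piv[ilo,ilz,iou,ioz,iux,iuz,opz] rk=7  ker:loz
rk∂_2=7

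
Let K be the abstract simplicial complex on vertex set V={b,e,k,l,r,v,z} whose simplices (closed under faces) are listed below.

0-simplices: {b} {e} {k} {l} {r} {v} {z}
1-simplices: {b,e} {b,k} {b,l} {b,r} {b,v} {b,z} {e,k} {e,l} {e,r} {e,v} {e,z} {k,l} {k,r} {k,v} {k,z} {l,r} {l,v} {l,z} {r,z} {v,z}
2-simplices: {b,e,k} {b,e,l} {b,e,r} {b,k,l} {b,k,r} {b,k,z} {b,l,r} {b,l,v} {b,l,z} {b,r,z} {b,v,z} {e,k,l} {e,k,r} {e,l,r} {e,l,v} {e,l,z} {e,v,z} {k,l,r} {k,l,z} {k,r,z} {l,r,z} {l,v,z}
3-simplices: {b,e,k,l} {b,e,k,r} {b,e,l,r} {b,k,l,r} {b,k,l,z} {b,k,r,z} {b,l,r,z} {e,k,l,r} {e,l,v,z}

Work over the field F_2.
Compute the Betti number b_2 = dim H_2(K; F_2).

b_2=1

n_0=7 n_1=20 n_2=22 n_3=9  [Z2]
∂1: piv[be,bk,bl,br,bv,bz] rk=6  ker:ek,el,er,ev,ez,kl,kr,kv,kz,lr,lv,lz,rz,vz
∂2: piv[bek,bel,ber,bkl,bkr,bkz,blr,blv,blz,brz,bvz,elv,elz] rk=13  ker:ekl,ekr,elr,evz,klr,klz,krz,lrz,lvz
∂3: piv[bekl,bekr,belr,bklr,bklz,bkrz,blrz,elvz] rk=8  ker:eklr
b_2=(22−13)−8=1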